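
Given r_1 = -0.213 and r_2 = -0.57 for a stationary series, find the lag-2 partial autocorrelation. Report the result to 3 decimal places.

φ_{22} = (r_2 − r_1²) / (1 − r_1²)
r_1² = (-0.213)² = 0.045369
Numerator = -0.57 − 0.0454 = -0.6154; denominator = 1 − 0.0454 = 0.9546
φ_{22} = -0.6154 / 0.9546 = -0.645

-0.645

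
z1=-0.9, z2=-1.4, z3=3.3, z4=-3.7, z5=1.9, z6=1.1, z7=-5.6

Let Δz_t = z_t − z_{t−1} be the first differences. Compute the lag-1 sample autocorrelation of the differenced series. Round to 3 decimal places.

-0.500

First differences Δz: -0.5, 4.7, -7.0, 5.6, -0.8, -6.7
Mean of differences = -0.7833
Numerator Σ(Δz_t−Δz̄)(Δz_{t+1}−Δz̄) = -72.2253
Denominator Σ(Δz_t−Δz̄)² = 144.5483
r_1(Δz) = -72.2253 / 144.5483 = -0.500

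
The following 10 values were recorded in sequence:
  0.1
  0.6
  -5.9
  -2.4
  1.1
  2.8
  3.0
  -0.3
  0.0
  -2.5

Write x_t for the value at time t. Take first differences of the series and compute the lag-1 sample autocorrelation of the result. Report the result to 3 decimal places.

-0.117

First differences Δx: 0.5, -6.5, 3.5, 3.5, 1.7, 0.2, -3.3, 0.3, -2.5
Mean of differences = -0.2889
Numerator Σ(Δx_t−Δx̄)(Δx_{t+1}−Δx̄) = -10.1168
Denominator Σ(Δx_t−Δx̄)² = 86.4089
r_1(Δx) = -10.1168 / 86.4089 = -0.117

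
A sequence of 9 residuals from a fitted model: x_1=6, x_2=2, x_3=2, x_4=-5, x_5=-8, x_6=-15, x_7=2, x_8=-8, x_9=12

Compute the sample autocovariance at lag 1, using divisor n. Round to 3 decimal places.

Mean x̄ = (6 + 2 + 2 − 5 − 8 − 15 + 2 − 8 + 12)/9 = -1.3333
Σ_{t=1}^{8}(x_t−x̄)(x_{t+1}−x̄) = -17.7778
γ_1 = -17.7778 / 9 = -1.975

-1.975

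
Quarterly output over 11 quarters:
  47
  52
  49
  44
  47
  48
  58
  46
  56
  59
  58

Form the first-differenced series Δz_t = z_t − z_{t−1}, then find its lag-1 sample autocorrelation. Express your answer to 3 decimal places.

-0.545

First differences Δz: 5, -3, -5, 3, 1, 10, -12, 10, 3, -1
Mean of differences = 1.1000
Numerator Σ(Δz_t−Δz̄)(Δz_{t+1}−Δz̄) = -223.9100
Denominator Σ(Δz_t−Δz̄)² = 410.9000
r_1(Δz) = -223.9100 / 410.9000 = -0.545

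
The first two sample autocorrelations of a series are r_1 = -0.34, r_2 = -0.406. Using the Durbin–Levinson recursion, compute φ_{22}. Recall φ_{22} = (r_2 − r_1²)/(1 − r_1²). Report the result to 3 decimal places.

φ_{22} = (r_2 − r_1²) / (1 − r_1²)
r_1² = (-0.34)² = 0.1156
Numerator = -0.406 − 0.1156 = -0.5216; denominator = 1 − 0.1156 = 0.8844
φ_{22} = -0.5216 / 0.8844 = -0.590

-0.590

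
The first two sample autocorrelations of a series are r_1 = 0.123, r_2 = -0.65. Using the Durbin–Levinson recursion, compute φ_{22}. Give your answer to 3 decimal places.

φ_{22} = (r_2 − r_1²) / (1 − r_1²)
r_1² = (0.123)² = 0.015129
Numerator = -0.65 − 0.0151 = -0.6651; denominator = 1 − 0.0151 = 0.9849
φ_{22} = -0.6651 / 0.9849 = -0.675

-0.675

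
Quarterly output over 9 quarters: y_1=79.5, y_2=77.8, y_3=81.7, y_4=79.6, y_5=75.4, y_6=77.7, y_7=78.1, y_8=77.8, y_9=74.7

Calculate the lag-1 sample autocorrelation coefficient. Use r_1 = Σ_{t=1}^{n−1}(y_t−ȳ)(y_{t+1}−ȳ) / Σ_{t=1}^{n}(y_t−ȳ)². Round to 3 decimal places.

0.056

Mean ȳ = (79.5 + 77.8 + 81.7 + 79.6 + 75.4 + 77.7 + 78.1 + 77.8 + 74.7)/9 = 78.0333
Numerator Σ_{t=1}^{8}(y_t−ȳ)(y_{t+1}−ȳ) = 2.0389
Denominator Σ(y_t−ȳ)² = 36.3200
r_1 = 2.0389 / 36.3200 = 0.056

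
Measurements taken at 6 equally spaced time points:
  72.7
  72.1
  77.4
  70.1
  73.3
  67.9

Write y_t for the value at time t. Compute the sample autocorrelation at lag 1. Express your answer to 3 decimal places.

Mean ȳ = (72.7 + 72.1 + 77.4 + 70.1 + 73.3 + 67.9)/6 = 72.2500
Deviations from mean: 0.4500, -0.1500, 5.1500, -2.1500, 1.0500, -4.3500
Σ(y_t−ȳ)(y_{t+1}−ȳ) = (-0.0675) + (-0.7725) + (-11.0725) + (-2.2575) + (-4.5675) = -18.7375
Denominator Σ(y_t−ȳ)² = 51.3950
r_1 = -18.7375 / 51.3950 = -0.365

-0.365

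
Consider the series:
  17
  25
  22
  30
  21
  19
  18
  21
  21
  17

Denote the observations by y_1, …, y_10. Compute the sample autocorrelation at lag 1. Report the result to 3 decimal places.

Mean ȳ = (17 + 25 + 22 + 30 + 21 + 19 + 18 + 21 + 21 + 17)/10 = 21.1000
Numerator Σ_{t=1}^{9}(y_t−ȳ)(y_{t+1}−ȳ) = 2.0900
Denominator Σ(y_t−ȳ)² = 142.9000
r_1 = 2.0900 / 142.9000 = 0.015

0.015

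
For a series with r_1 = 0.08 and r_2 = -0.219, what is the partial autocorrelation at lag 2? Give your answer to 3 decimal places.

φ_{22} = (r_2 − r_1²) / (1 − r_1²)
r_1² = (0.08)² = 0.0064
Numerator = -0.219 − 0.0064 = -0.2254; denominator = 1 − 0.0064 = 0.9936
φ_{22} = -0.2254 / 0.9936 = -0.227

-0.227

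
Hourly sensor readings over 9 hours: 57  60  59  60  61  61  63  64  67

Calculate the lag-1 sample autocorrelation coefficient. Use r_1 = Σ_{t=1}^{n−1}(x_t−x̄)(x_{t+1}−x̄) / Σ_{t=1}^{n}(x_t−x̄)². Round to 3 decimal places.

Mean x̄ = (57 + 60 + 59 + 60 + 61 + 61 + 63 + 64 + 67)/9 = 61.3333
Numerator Σ_{t=1}^{8}(x_t−x̄)(x_{t+1}−x̄) = 31.5556
Denominator Σ(x_t−x̄)² = 70.0000
r_1 = 31.5556 / 70.0000 = 0.451

0.451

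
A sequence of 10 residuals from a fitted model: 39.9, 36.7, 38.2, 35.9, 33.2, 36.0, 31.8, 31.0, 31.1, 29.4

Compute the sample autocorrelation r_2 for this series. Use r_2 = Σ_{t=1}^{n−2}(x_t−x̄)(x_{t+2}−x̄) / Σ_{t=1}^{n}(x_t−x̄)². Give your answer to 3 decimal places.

Mean x̄ = (39.9 + 36.7 + 38.2 + 35.9 + 33.2 + 36.0 + 31.8 + 31.0 + 31.1 + 29.4)/10 = 34.3200
Numerator Σ_{t=1}^{8}(x_t−x̄)(x_{t+2}−x̄) = 45.4132
Denominator Σ(x_t−x̄)² = 110.3760
r_2 = 45.4132 / 110.3760 = 0.411

0.411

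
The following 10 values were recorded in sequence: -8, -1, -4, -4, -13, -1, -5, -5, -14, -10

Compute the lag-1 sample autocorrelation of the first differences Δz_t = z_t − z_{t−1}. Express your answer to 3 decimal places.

First differences Δz: 7, -3, 0, -9, 12, -4, 0, -9, 4
Mean of differences = -0.2222
Numerator Σ(Δz_t−Δz̄)(Δz_{t+1}−Δz̄) = -215.9383
Denominator Σ(Δz_t−Δz̄)² = 395.5556
r_1(Δz) = -215.9383 / 395.5556 = -0.546

-0.546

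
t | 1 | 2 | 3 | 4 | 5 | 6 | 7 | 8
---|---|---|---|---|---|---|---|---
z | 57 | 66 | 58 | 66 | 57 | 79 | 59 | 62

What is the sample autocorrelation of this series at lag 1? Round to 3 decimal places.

-0.572

Mean z̄ = (57 + 66 + 58 + 66 + 57 + 79 + 59 + 62)/8 = 63.0000
Σ(z_t−z̄)(z_{t+1}−z̄) = (-18.0000) + (-15.0000) + (-15.0000) + (-18.0000) + (-96.0000) + (-64.0000) + (4.0000) = -222.0000
Denominator Σ(z_t−z̄)² = 388.0000
r_1 = -222.0000 / 388.0000 = -0.572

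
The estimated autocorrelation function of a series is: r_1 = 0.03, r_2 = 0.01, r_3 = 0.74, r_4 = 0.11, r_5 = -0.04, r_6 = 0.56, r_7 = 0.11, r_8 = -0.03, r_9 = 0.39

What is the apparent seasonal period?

3

The largest autocorrelation is r_3 = 0.74, with weaker echoes at lags 6 (0.56) and 9 (0.39); the remaining lags stay at or below 0.11.
The dominant spike at lag 3 indicates a seasonal period of 3.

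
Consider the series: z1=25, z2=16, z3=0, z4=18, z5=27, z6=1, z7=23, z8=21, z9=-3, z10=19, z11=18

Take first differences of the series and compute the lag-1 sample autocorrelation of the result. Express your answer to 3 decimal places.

-0.450

First differences Δz: -9, -16, 18, 9, -26, 22, -2, -24, 22, -1
Mean of differences = -0.7000
Numerator Σ(Δz_t−Δz̄)(Δz_{t+1}−Δz̄) = -1332.3900
Denominator Σ(Δz_t−Δz̄)² = 2962.1000
r_1(Δz) = -1332.3900 / 2962.1000 = -0.450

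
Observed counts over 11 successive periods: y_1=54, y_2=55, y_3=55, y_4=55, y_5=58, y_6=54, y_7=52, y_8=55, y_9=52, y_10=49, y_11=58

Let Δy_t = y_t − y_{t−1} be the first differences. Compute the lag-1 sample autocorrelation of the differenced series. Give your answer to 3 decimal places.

First differences Δy: 1, 0, 0, 3, -4, -2, 3, -3, -3, 9
Mean of differences = 0.4000
Numerator Σ(Δy_t−Δȳ)(Δy_{t+1}−Δȳ) = -34.7600
Denominator Σ(Δy_t−Δȳ)² = 136.4000
r_1(Δy) = -34.7600 / 136.4000 = -0.255

-0.255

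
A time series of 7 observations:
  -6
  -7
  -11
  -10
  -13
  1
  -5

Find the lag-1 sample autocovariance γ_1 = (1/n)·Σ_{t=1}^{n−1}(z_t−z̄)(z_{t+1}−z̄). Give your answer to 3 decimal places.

Mean z̄ = (-6 − 7 − 11 − 10 − 13 + 1 − 5)/7 = -7.2857
Σ_{t=1}^{6}(z_t−z̄)(z_{t+1}−z̄) = -3.5102
γ_1 = -3.5102 / 7 = -0.501

-0.501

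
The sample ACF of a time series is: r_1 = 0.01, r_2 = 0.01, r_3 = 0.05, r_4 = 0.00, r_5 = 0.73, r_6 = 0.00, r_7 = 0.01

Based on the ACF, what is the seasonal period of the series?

The largest autocorrelation is r_5 = 0.73; the remaining lags stay at or below 0.05.
The dominant spike at lag 5 indicates a seasonal period of 5.

5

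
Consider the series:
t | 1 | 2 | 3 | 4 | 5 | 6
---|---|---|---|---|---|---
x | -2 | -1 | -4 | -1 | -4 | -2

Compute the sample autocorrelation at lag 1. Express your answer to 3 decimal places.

Mean x̄ = (-2 − 1 − 4 − 1 − 4 − 2)/6 = -2.3333
Σ(x_t−x̄)(x_{t+1}−x̄) = (0.4444) + (-2.2222) + (-2.2222) + (-2.2222) + (-0.5556) = -6.7778
Denominator Σ(x_t−x̄)² = 9.3333
r_1 = -6.7778 / 9.3333 = -0.726

-0.726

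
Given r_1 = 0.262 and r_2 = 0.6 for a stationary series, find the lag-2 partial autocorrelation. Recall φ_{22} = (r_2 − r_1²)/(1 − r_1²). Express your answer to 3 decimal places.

φ_{22} = (r_2 − r_1²) / (1 − r_1²)
r_1² = (0.262)² = 0.068644
Numerator = 0.6 − 0.0686 = 0.5314; denominator = 1 − 0.0686 = 0.9314
φ_{22} = 0.5314 / 0.9314 = 0.571

0.571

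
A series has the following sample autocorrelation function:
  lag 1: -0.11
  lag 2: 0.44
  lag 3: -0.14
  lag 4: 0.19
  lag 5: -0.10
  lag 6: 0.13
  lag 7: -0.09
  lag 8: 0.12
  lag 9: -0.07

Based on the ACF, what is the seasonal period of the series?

The largest autocorrelation is r_2 = 0.44, with a weaker echo at lag 4 (0.19); the remaining lags stay at or below 0.13.
The dominant spike at lag 2 indicates a seasonal period of 2.

2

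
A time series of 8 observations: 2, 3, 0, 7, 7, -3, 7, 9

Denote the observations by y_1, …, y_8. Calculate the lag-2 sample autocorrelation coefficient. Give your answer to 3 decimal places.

-0.443

Mean ȳ = (2 + 3 + 0 + 7 + 7 − 3 + 7 + 9)/8 = 4.0000
Deviations from mean: -2.0000, -1.0000, -4.0000, 3.0000, 3.0000, -7.0000, 3.0000, 5.0000
Σ(y_t−ȳ)(y_{t+2}−ȳ) = (8.0000) + (-3.0000) + (-12.0000) + (-21.0000) + (9.0000) + (-35.0000) = -54.0000
Denominator Σ(y_t−ȳ)² = 122.0000
r_2 = -54.0000 / 122.0000 = -0.443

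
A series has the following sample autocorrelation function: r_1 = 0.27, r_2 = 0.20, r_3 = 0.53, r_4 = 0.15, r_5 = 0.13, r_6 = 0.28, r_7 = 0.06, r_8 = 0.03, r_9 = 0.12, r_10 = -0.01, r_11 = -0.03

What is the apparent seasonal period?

3

The largest autocorrelation is r_3 = 0.53, with a weaker echo at lag 6 (0.28); the remaining lags stay at or below 0.27. The elevated value at lag 1 (0.27), dropping to 0.20 at lag 2, reflects decaying short-term dependence rather than seasonality.
The dominant spike at lag 3 indicates a seasonal period of 3.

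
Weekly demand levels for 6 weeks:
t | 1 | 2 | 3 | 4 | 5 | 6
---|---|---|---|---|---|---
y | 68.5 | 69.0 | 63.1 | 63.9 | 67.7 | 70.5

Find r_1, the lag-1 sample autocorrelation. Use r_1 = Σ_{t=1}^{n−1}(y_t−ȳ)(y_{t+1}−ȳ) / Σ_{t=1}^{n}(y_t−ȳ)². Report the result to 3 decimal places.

Mean ȳ = (68.5 + 69.0 + 63.1 + 63.9 + 67.7 + 70.5)/6 = 67.1167
Deviations from mean: 1.3833, 1.8833, -4.0167, -3.2167, 0.5833, 3.3833
Σ(y_t−ȳ)(y_{t+1}−ȳ) = (2.6053) + (-7.5647) + (12.9203) + (-1.8764) + (1.9736) = 8.0581
Denominator Σ(y_t−ȳ)² = 43.7283
r_1 = 8.0581 / 43.7283 = 0.184

0.184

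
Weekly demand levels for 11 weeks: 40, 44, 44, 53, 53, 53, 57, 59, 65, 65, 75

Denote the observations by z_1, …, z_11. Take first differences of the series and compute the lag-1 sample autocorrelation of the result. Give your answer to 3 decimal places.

-0.504

First differences Δz: 4, 0, 9, 0, 0, 4, 2, 6, 0, 10
Mean of differences = 3.5000
Numerator Σ(Δz_t−Δz̄)(Δz_{t+1}−Δz̄) = -65.7500
Denominator Σ(Δz_t−Δz̄)² = 130.5000
r_1(Δz) = -65.7500 / 130.5000 = -0.504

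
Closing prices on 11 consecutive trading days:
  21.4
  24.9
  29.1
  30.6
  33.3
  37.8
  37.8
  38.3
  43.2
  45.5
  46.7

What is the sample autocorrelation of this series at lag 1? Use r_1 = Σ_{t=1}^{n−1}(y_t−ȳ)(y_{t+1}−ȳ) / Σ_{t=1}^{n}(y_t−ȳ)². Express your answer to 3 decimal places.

0.697

Mean ȳ = (21.4 + 24.9 + 29.1 + 30.6 + 33.3 + 37.8 + 37.8 + 38.3 + 43.2 + 45.5 + 46.7)/11 = 35.3273
Numerator Σ_{t=1}^{10}(y_t−ȳ)(y_{t+1}−ȳ) = 476.8129
Denominator Σ(y_t−ȳ)² = 683.8018
r_1 = 476.8129 / 683.8018 = 0.697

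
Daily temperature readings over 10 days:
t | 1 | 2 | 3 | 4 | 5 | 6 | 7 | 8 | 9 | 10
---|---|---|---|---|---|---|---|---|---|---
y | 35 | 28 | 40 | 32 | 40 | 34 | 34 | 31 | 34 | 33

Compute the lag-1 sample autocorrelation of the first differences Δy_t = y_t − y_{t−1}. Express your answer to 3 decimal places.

First differences Δy: -7, 12, -8, 8, -6, 0, -3, 3, -1
Mean of differences = -0.2222
Numerator Σ(Δy_t−Δȳ)(Δy_{t+1}−Δȳ) = -302.7160
Denominator Σ(Δy_t−Δȳ)² = 375.5556
r_1(Δy) = -302.7160 / 375.5556 = -0.806

-0.806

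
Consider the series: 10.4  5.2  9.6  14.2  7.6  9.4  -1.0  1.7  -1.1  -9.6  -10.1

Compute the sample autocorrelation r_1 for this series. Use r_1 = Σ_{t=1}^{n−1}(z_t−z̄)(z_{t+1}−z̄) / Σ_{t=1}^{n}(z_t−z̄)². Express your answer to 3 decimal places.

0.587

Mean z̄ = (10.4 + 5.2 + 9.6 + 14.2 + 7.6 + 9.4 − 1.0 + 1.7 − 1.1 − 9.6 − 10.1)/11 = 3.3000
Numerator Σ_{t=1}^{10}(z_t−z̄)(z_{t+1}−z̄) = 384.5400
Denominator Σ(z_t−z̄)² = 654.6000
r_1 = 384.5400 / 654.6000 = 0.587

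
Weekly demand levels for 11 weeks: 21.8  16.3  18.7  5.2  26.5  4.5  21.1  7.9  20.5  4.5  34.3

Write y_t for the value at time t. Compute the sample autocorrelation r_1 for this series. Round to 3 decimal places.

-0.666

Mean ȳ = (21.8 + 16.3 + 18.7 + 5.2 + 26.5 + 4.5 + 21.1 + 7.9 + 20.5 + 4.5 + 34.3)/11 = 16.4818
Numerator Σ_{t=1}^{10}(y_t−ȳ)(y_{t+1}−ȳ) = -650.5440
Denominator Σ(y_t−ȳ)² = 976.6164
r_1 = -650.5440 / 976.6164 = -0.666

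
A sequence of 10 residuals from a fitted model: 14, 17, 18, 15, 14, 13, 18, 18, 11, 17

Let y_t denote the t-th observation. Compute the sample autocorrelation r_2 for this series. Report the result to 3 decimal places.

-0.450

Mean ȳ = (14 + 17 + 18 + 15 + 14 + 13 + 18 + 18 + 11 + 17)/10 = 15.5000
Numerator Σ_{t=1}^{8}(y_t−ȳ)(y_{t+2}−ȳ) = -24.5000
Denominator Σ(y_t−ȳ)² = 54.5000
r_2 = -24.5000 / 54.5000 = -0.450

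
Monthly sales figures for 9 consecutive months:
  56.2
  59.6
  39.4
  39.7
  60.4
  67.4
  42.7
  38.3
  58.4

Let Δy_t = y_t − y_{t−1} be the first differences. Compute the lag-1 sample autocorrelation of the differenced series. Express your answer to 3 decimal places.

First differences Δy: 3.4, -20.2, 0.3, 20.7, 7.0, -24.7, -4.4, 20.1
Mean of differences = 0.2750
Numerator Σ(Δy_t−Δȳ)(Δy_{t+1}−Δȳ) = -70.5081
Denominator Σ(Δy_t−Δȳ)² = 1930.0350
r_1(Δy) = -70.5081 / 1930.0350 = -0.037

-0.037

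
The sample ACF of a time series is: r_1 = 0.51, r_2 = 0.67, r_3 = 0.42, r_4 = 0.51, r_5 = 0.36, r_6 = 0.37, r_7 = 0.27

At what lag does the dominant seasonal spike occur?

2

The largest autocorrelation is r_2 = 0.67; the remaining lags stay at or below 0.51.
The dominant spike at lag 2 indicates a seasonal period of 2.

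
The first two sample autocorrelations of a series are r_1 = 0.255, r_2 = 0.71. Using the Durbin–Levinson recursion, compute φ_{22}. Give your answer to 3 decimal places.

0.690

φ_{22} = (r_2 − r_1²) / (1 − r_1²)
r_1² = (0.255)² = 0.065025
Numerator = 0.71 − 0.0650 = 0.6450; denominator = 1 − 0.0650 = 0.9350
φ_{22} = 0.6450 / 0.9350 = 0.690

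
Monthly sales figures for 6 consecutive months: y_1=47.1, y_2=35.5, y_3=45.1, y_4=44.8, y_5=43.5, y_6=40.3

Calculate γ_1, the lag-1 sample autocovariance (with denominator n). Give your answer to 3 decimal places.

-7.355

Mean ȳ = (47.1 + 35.5 + 45.1 + 44.8 + 43.5 + 40.3)/6 = 42.7167
Σ_{t=1}^{5}(y_t−ȳ)(y_{t+1}−ȳ) = -44.1286
γ_1 = -44.1286 / 6 = -7.355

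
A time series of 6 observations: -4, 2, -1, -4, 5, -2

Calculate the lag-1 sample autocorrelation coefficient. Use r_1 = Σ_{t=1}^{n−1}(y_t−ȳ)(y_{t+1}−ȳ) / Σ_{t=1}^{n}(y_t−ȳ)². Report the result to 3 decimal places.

Mean ȳ = (-4 + 2 − 1 − 4 + 5 − 2)/6 = -0.6667
Numerator Σ_{t=1}^{5}(y_t−ȳ)(y_{t+1}−ȳ) = -35.1111
Denominator Σ(y_t−ȳ)² = 63.3333
r_1 = -35.1111 / 63.3333 = -0.554

-0.554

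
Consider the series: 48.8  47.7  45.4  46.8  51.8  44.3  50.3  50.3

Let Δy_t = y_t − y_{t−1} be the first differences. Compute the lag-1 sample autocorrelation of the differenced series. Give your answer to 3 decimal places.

-0.612

First differences Δy: -1.1, -2.3, 1.4, 5.0, -7.5, 6.0, 0.0
Mean of differences = 0.2143
Numerator Σ(Δy_t−Δȳ)(Δy_{t+1}−Δȳ) = -76.7931
Denominator Σ(Δy_t−Δȳ)² = 125.3886
r_1(Δy) = -76.7931 / 125.3886 = -0.612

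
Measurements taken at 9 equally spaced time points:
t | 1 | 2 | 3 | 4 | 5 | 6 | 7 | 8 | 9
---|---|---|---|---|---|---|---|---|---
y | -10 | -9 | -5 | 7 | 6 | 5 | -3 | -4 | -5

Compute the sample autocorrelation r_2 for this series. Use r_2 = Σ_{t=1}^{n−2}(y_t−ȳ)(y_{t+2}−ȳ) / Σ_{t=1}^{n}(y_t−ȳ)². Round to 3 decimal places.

Mean ȳ = (-10 − 9 − 5 + 7 + 6 + 5 − 3 − 4 − 5)/9 = -2.0000
Numerator Σ_{t=1}^{7}(y_t−ȳ)(y_{t+2}−ȳ) = -19.0000
Denominator Σ(y_t−ȳ)² = 330.0000
r_2 = -19.0000 / 330.0000 = -0.058

-0.058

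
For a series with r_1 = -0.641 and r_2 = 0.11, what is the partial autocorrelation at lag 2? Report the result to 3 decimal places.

φ_{22} = (r_2 − r_1²) / (1 − r_1²)
r_1² = (-0.641)² = 0.410881
Numerator = 0.11 − 0.4109 = -0.3009; denominator = 1 − 0.4109 = 0.5891
φ_{22} = -0.3009 / 0.5891 = -0.511

-0.511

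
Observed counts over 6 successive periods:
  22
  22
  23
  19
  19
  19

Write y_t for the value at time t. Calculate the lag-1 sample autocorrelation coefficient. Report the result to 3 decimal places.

0.378

Mean ȳ = (22 + 22 + 23 + 19 + 19 + 19)/6 = 20.6667
Deviations from mean: 1.3333, 1.3333, 2.3333, -1.6667, -1.6667, -1.6667
Σ(y_t−ȳ)(y_{t+1}−ȳ) = (1.7778) + (3.1111) + (-3.8889) + (2.7778) + (2.7778) = 6.5556
Denominator Σ(y_t−ȳ)² = 17.3333
r_1 = 6.5556 / 17.3333 = 0.378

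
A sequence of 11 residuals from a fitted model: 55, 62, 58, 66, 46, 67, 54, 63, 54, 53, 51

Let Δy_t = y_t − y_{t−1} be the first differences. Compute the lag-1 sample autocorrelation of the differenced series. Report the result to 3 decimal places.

First differences Δy: 7, -4, 8, -20, 21, -13, 9, -9, -1, -2
Mean of differences = -0.4000
Numerator Σ(Δy_t−Δȳ)(Δy_{t+1}−Δȳ) = -1103.7600
Denominator Σ(Δy_t−Δȳ)² = 1304.4000
r_1(Δy) = -1103.7600 / 1304.4000 = -0.846

-0.846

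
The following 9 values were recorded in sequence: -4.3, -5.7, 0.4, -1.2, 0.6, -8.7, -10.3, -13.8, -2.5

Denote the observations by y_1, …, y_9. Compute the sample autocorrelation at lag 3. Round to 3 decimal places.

-0.495

Mean ȳ = (-4.3 − 5.7 + 0.4 − 1.2 + 0.6 − 8.7 − 10.3 − 13.8 − 2.5)/9 = -5.0556
Σ(y_t−ȳ)(y_{t+3}−ȳ) = (2.9131) + (-3.6447) + (-19.8825) + (-20.2202) + (-49.4547) + (-9.3136) = -99.6026
Denominator Σ(y_t−ȳ)² = 201.3822
r_3 = -99.6026 / 201.3822 = -0.495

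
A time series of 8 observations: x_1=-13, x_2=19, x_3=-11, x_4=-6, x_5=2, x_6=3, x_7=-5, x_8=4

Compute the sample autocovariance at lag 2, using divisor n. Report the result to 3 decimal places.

Mean x̄ = (-13 + 19 − 11 − 6 + 2 + 3 − 5 + 4)/8 = -0.8750
Deviations: -12.1250, 19.8750, -10.1250, -5.1250, 2.8750, 3.8750, -4.1250, 4.8750
Σ_{t=1}^{6}(x_t−x̄)(x_{t+2}−x̄) = -21.0313
γ_2 = -21.0313 / 8 = -2.629

-2.629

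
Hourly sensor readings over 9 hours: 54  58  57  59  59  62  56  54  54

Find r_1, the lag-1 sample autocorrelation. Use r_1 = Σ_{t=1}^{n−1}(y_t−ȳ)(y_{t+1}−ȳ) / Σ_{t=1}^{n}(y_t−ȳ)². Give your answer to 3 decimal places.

Mean ȳ = (54 + 58 + 57 + 59 + 59 + 62 + 56 + 54 + 54)/9 = 57.0000
Numerator Σ_{t=1}^{8}(y_t−ȳ)(y_{t+1}−ȳ) = 18.0000
Denominator Σ(y_t−ȳ)² = 62.0000
r_1 = 18.0000 / 62.0000 = 0.290

0.290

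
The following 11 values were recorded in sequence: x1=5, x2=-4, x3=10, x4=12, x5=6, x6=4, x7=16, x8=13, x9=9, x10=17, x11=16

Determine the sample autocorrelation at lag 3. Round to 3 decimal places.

Mean x̄ = (5 − 4 + 10 + 12 + 6 + 4 + 16 + 13 + 9 + 17 + 16)/11 = 9.4545
Numerator Σ_{t=1}^{8}(x_t−x̄)(x_{t+3}−x̄) = 111.6529
Denominator Σ(x_t−x̄)² = 404.7273
r_3 = 111.6529 / 404.7273 = 0.276

0.276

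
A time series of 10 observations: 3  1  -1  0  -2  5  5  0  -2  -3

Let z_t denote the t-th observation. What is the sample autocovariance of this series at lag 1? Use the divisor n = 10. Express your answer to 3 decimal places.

1.904

Mean z̄ = (3 + 1 − 1 + 0 − 2 + 5 + 5 + 0 − 2 − 3)/10 = 0.6000
Σ_{t=1}^{9}(z_t−z̄)(z_{t+1}−z̄) = 19.0400
γ_1 = 19.0400 / 10 = 1.904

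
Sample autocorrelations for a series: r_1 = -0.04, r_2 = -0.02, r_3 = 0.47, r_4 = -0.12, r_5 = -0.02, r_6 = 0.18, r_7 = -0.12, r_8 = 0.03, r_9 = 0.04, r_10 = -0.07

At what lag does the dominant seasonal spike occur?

3

The largest autocorrelation is r_3 = 0.47, with a weaker echo at lag 6 (0.18); the remaining lags stay at or below 0.04.
The dominant spike at lag 3 indicates a seasonal period of 3.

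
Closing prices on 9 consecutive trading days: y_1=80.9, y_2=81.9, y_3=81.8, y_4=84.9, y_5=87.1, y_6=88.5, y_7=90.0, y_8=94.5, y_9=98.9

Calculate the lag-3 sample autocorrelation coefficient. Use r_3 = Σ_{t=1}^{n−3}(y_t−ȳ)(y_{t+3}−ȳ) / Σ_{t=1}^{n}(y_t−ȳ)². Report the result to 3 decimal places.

0.053

Mean ȳ = (80.9 + 81.9 + 81.8 + 84.9 + 87.1 + 88.5 + 90.0 + 94.5 + 98.9)/9 = 87.6111
Σ(y_t−ȳ)(y_{t+3}−ȳ) = (18.1946) + (2.9190) + (-5.1654) + (-6.4765) + (-3.5210) + (10.0346) = 15.9852
Denominator Σ(y_t−ȳ)² = 300.4289
r_3 = 15.9852 / 300.4289 = 0.053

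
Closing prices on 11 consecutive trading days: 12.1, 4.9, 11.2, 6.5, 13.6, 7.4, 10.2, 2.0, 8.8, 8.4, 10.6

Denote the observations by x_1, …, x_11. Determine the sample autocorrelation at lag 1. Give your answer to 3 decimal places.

Mean x̄ = (12.1 + 4.9 + 11.2 + 6.5 + 13.6 + 7.4 + 10.2 + 2.0 + 8.8 + 8.4 + 10.6)/11 = 8.7000
Numerator Σ_{t=1}^{10}(x_t−x̄)(x_{t+1}−x̄) = -58.3400
Denominator Σ(x_t−x̄)² = 113.6400
r_1 = -58.3400 / 113.6400 = -0.513

-0.513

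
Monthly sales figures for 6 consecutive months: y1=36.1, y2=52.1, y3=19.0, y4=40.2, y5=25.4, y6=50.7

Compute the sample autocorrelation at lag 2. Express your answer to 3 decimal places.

Mean ȳ = (36.1 + 52.1 + 19.0 + 40.2 + 25.4 + 50.7)/6 = 37.2500
Deviations from mean: -1.1500, 14.8500, -18.2500, 2.9500, -11.8500, 13.4500
Σ(y_t−ȳ)(y_{t+2}−ȳ) = (20.9875) + (43.8075) + (216.2625) + (39.6775) = 320.7350
Denominator Σ(y_t−ȳ)² = 884.9350
r_2 = 320.7350 / 884.9350 = 0.362

0.362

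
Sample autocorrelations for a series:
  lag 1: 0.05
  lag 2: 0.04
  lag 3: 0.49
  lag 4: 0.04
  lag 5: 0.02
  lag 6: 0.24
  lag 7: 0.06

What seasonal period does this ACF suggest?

3

The largest autocorrelation is r_3 = 0.49, with a weaker echo at lag 6 (0.24); the remaining lags stay at or below 0.06.
The dominant spike at lag 3 indicates a seasonal period of 3.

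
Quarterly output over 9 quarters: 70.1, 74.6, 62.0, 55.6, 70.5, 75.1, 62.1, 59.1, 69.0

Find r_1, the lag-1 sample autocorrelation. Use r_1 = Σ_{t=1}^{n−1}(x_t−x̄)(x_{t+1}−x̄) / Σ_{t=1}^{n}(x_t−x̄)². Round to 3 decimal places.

Mean x̄ = (70.1 + 74.6 + 62.0 + 55.6 + 70.5 + 75.1 + 62.1 + 59.1 + 69.0)/9 = 66.4556
Numerator Σ_{t=1}^{8}(x_t−x̄)(x_{t+1}−x̄) = 8.4891
Denominator Σ(x_t−x̄)² = 387.9422
r_1 = 8.4891 / 387.9422 = 0.022

0.022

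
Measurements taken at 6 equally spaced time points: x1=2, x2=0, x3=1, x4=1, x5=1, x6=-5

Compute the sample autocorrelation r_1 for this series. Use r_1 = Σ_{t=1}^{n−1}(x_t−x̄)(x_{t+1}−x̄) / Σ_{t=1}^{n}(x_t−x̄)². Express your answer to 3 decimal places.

-0.094

Mean x̄ = (2 + 0 + 1 + 1 + 1 − 5)/6 = 0.0000
Deviations from mean: 2.0000, 0.0000, 1.0000, 1.0000, 1.0000, -5.0000
Σ(x_t−x̄)(x_{t+1}−x̄) = (0.0000) + (0.0000) + (1.0000) + (1.0000) + (-5.0000) = -3.0000
Denominator Σ(x_t−x̄)² = 32.0000
r_1 = -3.0000 / 32.0000 = -0.094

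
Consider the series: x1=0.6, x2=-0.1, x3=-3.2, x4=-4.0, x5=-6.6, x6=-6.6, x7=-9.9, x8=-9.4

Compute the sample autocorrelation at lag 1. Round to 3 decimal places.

0.634

Mean x̄ = (0.6 − 0.1 − 3.2 − 4.0 − 6.6 − 6.6 − 9.9 − 9.4)/8 = -4.9000
Σ(x_t−x̄)(x_{t+1}−x̄) = (26.4000) + (8.1600) + (1.5300) + (-1.5300) + (2.8900) + (8.5000) + (22.5000) = 68.4500
Denominator Σ(x_t−x̄)² = 108.0200
r_1 = 68.4500 / 108.0200 = 0.634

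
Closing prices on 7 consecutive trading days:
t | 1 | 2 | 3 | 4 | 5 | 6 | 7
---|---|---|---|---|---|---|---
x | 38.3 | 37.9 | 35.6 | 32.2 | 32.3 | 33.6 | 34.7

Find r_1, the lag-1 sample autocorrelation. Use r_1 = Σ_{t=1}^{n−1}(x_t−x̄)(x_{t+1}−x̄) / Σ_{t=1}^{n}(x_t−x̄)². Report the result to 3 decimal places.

0.576

Mean x̄ = (38.3 + 37.9 + 35.6 + 32.2 + 32.3 + 33.6 + 34.7)/7 = 34.9429
Σ(x_t−x̄)(x_{t+1}−x̄) = (9.9276) + (1.9433) + (-1.8024) + (7.2490) + (3.5490) + (0.3261) = 21.1924
Denominator Σ(x_t−x̄)² = 36.8171
r_1 = 21.1924 / 36.8171 = 0.576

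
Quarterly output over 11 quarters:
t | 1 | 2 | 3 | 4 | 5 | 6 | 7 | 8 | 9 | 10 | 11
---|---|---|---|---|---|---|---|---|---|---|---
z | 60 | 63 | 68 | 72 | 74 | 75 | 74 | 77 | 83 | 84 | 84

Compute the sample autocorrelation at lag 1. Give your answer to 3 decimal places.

Mean z̄ = (60 + 63 + 68 + 72 + 74 + 75 + 74 + 77 + 83 + 84 + 84)/11 = 74.0000
Numerator Σ_{t=1}^{10}(z_t−z̄)(z_{t+1}−z̄) = 449.0000
Denominator Σ(z_t−z̄)² = 648.0000
r_1 = 449.0000 / 648.0000 = 0.693

0.693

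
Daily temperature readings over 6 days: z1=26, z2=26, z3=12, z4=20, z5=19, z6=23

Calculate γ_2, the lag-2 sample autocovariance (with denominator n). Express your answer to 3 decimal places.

Mean z̄ = (26 + 26 + 12 + 20 + 19 + 23)/6 = 21.0000
Σ_{t=1}^{4}(z_t−z̄)(z_{t+2}−z̄) = -34.0000
γ_2 = -34.0000 / 6 = -5.667

-5.667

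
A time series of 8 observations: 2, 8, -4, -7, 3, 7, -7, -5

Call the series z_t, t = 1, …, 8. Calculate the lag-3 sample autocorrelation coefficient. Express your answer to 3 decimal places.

Mean z̄ = (2 + 8 − 4 − 7 + 3 + 7 − 7 − 5)/8 = -0.3750
Deviations from mean: 2.3750, 8.3750, -3.6250, -6.6250, 3.3750, 7.3750, -6.6250, -4.6250
Σ(z_t−z̄)(z_{t+3}−z̄) = (-15.7344) + (28.2656) + (-26.7344) + (43.8906) + (-15.6094) = 14.0781
Denominator Σ(z_t−z̄)² = 263.8750
r_3 = 14.0781 / 263.8750 = 0.053

0.053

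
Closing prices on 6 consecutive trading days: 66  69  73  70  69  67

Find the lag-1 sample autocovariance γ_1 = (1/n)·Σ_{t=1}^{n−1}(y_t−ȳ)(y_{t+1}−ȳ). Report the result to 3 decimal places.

0.667

Mean ȳ = (66 + 69 + 73 + 70 + 69 + 67)/6 = 69.0000
Deviations: -3.0000, 0.0000, 4.0000, 1.0000, 0.0000, -2.0000
Σ_{t=1}^{5}(y_t−ȳ)(y_{t+1}−ȳ) = 4.0000
γ_1 = 4.0000 / 6 = 0.667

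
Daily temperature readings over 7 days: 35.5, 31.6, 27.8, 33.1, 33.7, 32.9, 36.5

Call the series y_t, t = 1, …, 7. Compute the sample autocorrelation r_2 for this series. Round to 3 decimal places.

Mean ȳ = (35.5 + 31.6 + 27.8 + 33.1 + 33.7 + 32.9 + 36.5)/7 = 33.0143
Deviations from mean: 2.4857, -1.4143, -5.2143, 0.0857, 0.6857, -0.1143, 3.4857
Σ(y_t−ȳ)(y_{t+2}−ȳ) = (-12.9612) + (-0.1212) + (-3.5755) + (-0.0098) + (2.3902) = -14.2776
Denominator Σ(y_t−ȳ)² = 48.0086
r_2 = -14.2776 / 48.0086 = -0.297

-0.297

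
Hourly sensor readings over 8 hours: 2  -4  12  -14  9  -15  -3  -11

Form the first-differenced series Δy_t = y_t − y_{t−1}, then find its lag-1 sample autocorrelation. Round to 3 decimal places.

-0.907

First differences Δy: -6, 16, -26, 23, -24, 12, -8
Mean of differences = -1.8571
Numerator Σ(Δy_t−Δȳ)(Δy_{t+1}−Δȳ) = -2047.5918
Denominator Σ(Δy_t−Δȳ)² = 2256.8571
r_1(Δy) = -2047.5918 / 2256.8571 = -0.907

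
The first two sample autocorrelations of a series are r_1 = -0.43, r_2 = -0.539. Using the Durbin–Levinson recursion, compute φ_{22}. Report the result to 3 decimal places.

φ_{22} = (r_2 − r_1²) / (1 − r_1²)
r_1² = (-0.43)² = 0.1849
Numerator = -0.539 − 0.1849 = -0.7239; denominator = 1 − 0.1849 = 0.8151
φ_{22} = -0.7239 / 0.8151 = -0.888

-0.888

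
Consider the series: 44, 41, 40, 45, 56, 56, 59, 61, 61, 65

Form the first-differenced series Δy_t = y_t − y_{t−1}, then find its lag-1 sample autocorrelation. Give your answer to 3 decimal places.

0.051

First differences Δy: -3, -1, 5, 11, 0, 3, 2, 0, 4
Mean of differences = 2.3333
Numerator Σ(Δy_t−Δȳ)(Δy_{t+1}−Δȳ) = 6.8889
Denominator Σ(Δy_t−Δȳ)² = 136.0000
r_1(Δy) = 6.8889 / 136.0000 = 0.051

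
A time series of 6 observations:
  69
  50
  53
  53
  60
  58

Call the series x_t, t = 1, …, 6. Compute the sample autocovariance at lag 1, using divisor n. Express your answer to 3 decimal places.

Mean x̄ = (69 + 50 + 53 + 53 + 60 + 58)/6 = 57.1667
Σ_{t=1}^{5}(x_t−x̄)(x_{t+1}−x̄) = -47.0278
γ_1 = -47.0278 / 6 = -7.838

-7.838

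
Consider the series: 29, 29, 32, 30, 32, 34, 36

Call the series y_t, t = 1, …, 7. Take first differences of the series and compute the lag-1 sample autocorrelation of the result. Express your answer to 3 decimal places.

First differences Δy: 0, 3, -2, 2, 2, 2
Mean of differences = 1.1667
Numerator Σ(Δy_t−Δȳ)(Δy_{t+1}−Δȳ) = -9.1944
Denominator Σ(Δy_t−Δȳ)² = 16.8333
r_1(Δy) = -9.1944 / 16.8333 = -0.546

-0.546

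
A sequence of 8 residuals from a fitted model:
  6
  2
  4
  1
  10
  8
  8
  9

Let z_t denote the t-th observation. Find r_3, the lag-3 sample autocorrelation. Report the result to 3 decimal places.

Mean z̄ = (6 + 2 + 4 + 1 + 10 + 8 + 8 + 9)/8 = 6.0000
Σ(z_t−z̄)(z_{t+3}−z̄) = (0.0000) + (-16.0000) + (-4.0000) + (-10.0000) + (12.0000) = -18.0000
Denominator Σ(z_t−z̄)² = 78.0000
r_3 = -18.0000 / 78.0000 = -0.231

-0.231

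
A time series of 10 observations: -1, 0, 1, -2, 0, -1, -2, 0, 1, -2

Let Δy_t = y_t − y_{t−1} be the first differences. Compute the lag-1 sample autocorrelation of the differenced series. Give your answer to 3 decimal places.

First differences Δy: 1, 1, -3, 2, -1, -1, 2, 1, -3
Mean of differences = -0.1111
Numerator Σ(Δy_t−Δȳ)(Δy_{t+1}−Δȳ) = -11.9012
Denominator Σ(Δy_t−Δȳ)² = 30.8889
r_1(Δy) = -11.9012 / 30.8889 = -0.385

-0.385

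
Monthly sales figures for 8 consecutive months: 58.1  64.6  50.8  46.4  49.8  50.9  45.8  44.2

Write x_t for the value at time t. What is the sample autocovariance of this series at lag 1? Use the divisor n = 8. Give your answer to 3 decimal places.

Mean x̄ = (58.1 + 64.6 + 50.8 + 46.4 + 49.8 + 50.9 + 45.8 + 44.2)/8 = 51.3250
Σ_{t=1}^{7}(x_t−x̄)(x_{t+1}−x̄) = 135.4269
γ_1 = 135.4269 / 8 = 16.928

16.928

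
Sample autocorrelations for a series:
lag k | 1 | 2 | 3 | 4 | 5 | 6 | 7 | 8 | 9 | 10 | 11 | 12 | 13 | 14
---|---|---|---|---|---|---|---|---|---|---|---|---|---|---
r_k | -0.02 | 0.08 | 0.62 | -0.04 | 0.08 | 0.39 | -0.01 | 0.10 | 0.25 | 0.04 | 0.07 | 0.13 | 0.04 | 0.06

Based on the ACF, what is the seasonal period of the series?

3

The largest autocorrelation is r_3 = 0.62, with weaker echoes at lags 6 (0.39) and 9 (0.25); the remaining lags stay at or below 0.13.
The dominant spike at lag 3 indicates a seasonal period of 3.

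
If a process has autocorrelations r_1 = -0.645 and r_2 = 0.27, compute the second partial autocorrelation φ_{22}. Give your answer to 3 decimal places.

φ_{22} = (r_2 − r_1²) / (1 − r_1²)
r_1² = (-0.645)² = 0.416025
Numerator = 0.27 − 0.4160 = -0.1460; denominator = 1 − 0.4160 = 0.5840
φ_{22} = -0.1460 / 0.5840 = -0.250

-0.250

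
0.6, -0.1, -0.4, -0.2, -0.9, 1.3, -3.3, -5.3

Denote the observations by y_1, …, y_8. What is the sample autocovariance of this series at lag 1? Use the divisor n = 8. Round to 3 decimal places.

0.932

Mean ȳ = (0.6 − 0.1 − 0.4 − 0.2 − 0.9 + 1.3 − 3.3 − 5.3)/8 = -1.0375
Σ_{t=1}^{7}(y_t−ȳ)(y_{t+1}−ȳ) = 7.4586
γ_1 = 7.4586 / 8 = 0.932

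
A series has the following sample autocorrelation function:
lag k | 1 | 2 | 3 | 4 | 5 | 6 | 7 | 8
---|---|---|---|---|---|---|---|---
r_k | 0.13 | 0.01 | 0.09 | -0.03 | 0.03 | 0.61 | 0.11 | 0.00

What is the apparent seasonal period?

The largest autocorrelation is r_6 = 0.61; the remaining lags stay at or below 0.13.
The dominant spike at lag 6 indicates a seasonal period of 6.

6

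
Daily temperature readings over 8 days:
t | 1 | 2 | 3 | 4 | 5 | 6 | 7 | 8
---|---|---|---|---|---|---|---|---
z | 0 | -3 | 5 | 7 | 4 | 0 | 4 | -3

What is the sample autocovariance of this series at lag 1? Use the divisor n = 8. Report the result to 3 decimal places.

0.398

Mean z̄ = (0 − 3 + 5 + 7 + 4 + 0 + 4 − 3)/8 = 1.7500
Σ_{t=1}^{7}(z_t−z̄)(z_{t+1}−z̄) = 3.1875
γ_1 = 3.1875 / 8 = 0.398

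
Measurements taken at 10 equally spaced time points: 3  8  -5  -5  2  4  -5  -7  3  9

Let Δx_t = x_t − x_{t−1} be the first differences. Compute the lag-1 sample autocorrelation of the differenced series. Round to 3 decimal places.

-0.017

First differences Δx: 5, -13, 0, 7, 2, -9, -2, 10, 6
Mean of differences = 0.6667
Numerator Σ(Δx_t−Δx̄)(Δx_{t+1}−Δx̄) = -8.1111
Denominator Σ(Δx_t−Δx̄)² = 464.0000
r_1(Δx) = -8.1111 / 464.0000 = -0.017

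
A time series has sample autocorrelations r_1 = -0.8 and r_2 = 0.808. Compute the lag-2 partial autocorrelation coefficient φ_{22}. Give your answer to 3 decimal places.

φ_{22} = (r_2 − r_1²) / (1 − r_1²)
r_1² = (-0.8)² = 0.64
Numerator = 0.808 − 0.6400 = 0.1680; denominator = 1 − 0.6400 = 0.3600
φ_{22} = 0.1680 / 0.3600 = 0.467

0.467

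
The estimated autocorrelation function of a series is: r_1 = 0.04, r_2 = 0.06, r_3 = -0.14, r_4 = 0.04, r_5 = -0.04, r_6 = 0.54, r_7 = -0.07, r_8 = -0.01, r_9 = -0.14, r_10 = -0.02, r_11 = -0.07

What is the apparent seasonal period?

The largest autocorrelation is r_6 = 0.54; the remaining lags stay at or below 0.06.
The dominant spike at lag 6 indicates a seasonal period of 6.

6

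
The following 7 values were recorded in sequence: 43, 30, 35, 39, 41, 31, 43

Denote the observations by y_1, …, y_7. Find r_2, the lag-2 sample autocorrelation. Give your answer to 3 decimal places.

Mean ȳ = (43 + 30 + 35 + 39 + 41 + 31 + 43)/7 = 37.4286
Deviations from mean: 5.5714, -7.4286, -2.4286, 1.5714, 3.5714, -6.4286, 5.5714
Σ(y_t−ȳ)(y_{t+2}−ȳ) = (-13.5306) + (-11.6735) + (-8.6735) + (-10.1020) + (19.8980) = -24.0816
Denominator Σ(y_t−ȳ)² = 179.7143
r_2 = -24.0816 / 179.7143 = -0.134

-0.134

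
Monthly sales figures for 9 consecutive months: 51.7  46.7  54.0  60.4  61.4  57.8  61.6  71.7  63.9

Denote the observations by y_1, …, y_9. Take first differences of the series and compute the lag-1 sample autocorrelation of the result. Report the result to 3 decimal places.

First differences Δy: -5.0, 7.3, 6.4, 1.0, -3.6, 3.8, 10.1, -7.8
Mean of differences = 1.5250
Numerator Σ(Δy_t−Δȳ)(Δy_{t+1}−Δȳ) = -81.5106
Denominator Σ(Δy_t−Δȳ)² = 291.8950
r_1(Δy) = -81.5106 / 291.8950 = -0.279

-0.279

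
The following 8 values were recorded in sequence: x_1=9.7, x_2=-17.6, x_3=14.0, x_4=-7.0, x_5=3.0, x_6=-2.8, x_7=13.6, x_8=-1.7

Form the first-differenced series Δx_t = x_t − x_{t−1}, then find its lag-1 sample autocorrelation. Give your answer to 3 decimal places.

First differences Δx: -27.3, 31.6, -21.0, 10.0, -5.8, 16.4, -15.3
Mean of differences = -1.6286
Numerator Σ(Δx_t−Δx̄)(Δx_{t+1}−Δx̄) = -2092.1608
Denominator Σ(Δx_t−Δx̄)² = 2802.9743
r_1(Δx) = -2092.1608 / 2802.9743 = -0.746

-0.746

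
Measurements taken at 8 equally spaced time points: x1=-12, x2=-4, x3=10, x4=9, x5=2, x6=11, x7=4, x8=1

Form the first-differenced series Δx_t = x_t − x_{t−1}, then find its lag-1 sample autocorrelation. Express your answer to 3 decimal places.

First differences Δx: 8, 14, -1, -7, 9, -7, -3
Mean of differences = 1.8571
Numerator Σ(Δx_t−Δx̄)(Δx_{t+1}−Δx̄) = -18.3061
Denominator Σ(Δx_t−Δx̄)² = 424.8571
r_1(Δx) = -18.3061 / 424.8571 = -0.043

-0.043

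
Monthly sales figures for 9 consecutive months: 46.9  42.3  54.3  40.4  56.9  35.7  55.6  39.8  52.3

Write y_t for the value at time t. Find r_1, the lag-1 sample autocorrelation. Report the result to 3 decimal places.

Mean ȳ = (46.9 + 42.3 + 54.3 + 40.4 + 56.9 + 35.7 + 55.6 + 39.8 + 52.3)/9 = 47.1333
Numerator Σ_{t=1}^{8}(y_t−ȳ)(y_{t+1}−ȳ) = -455.9744
Denominator Σ(y_t−ȳ)² = 498.3800
r_1 = -455.9744 / 498.3800 = -0.915

-0.915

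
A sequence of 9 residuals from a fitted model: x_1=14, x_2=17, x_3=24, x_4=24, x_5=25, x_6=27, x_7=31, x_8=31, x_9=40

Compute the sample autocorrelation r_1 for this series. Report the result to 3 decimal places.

Mean x̄ = (14 + 17 + 24 + 24 + 25 + 27 + 31 + 31 + 40)/9 = 25.8889
Numerator Σ_{t=1}^{8}(x_t−x̄)(x_{t+1}−x̄) = 230.6543
Denominator Σ(x_t−x̄)² = 480.8889
r_1 = 230.6543 / 480.8889 = 0.480

0.480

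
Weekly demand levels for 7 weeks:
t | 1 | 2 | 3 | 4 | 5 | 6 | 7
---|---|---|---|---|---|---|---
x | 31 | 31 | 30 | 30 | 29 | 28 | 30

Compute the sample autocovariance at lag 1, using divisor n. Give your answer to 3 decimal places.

0.385

Mean x̄ = (31 + 31 + 30 + 30 + 29 + 28 + 30)/7 = 29.8571
Deviations: 1.1429, 1.1429, 0.1429, 0.1429, -0.8571, -1.8571, 0.1429
Σ_{t=1}^{6}(x_t−x̄)(x_{t+1}−x̄) = 2.6939
γ_1 = 2.6939 / 7 = 0.385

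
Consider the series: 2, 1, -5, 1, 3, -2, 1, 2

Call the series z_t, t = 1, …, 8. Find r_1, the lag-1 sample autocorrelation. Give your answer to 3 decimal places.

Mean z̄ = (2 + 1 − 5 + 1 + 3 − 2 + 1 + 2)/8 = 0.3750
Deviations from mean: 1.6250, 0.6250, -5.3750, 0.6250, 2.6250, -2.3750, 0.6250, 1.6250
Σ(z_t−z̄)(z_{t+1}−z̄) = (1.0156) + (-3.3594) + (-3.3594) + (1.6406) + (-6.2344) + (-1.4844) + (1.0156) = -10.7656
Denominator Σ(z_t−z̄)² = 47.8750
r_1 = -10.7656 / 47.8750 = -0.225

-0.225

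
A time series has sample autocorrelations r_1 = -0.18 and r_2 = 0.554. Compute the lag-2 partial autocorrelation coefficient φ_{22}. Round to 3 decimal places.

φ_{22} = (r_2 − r_1²) / (1 − r_1²)
r_1² = (-0.18)² = 0.0324
Numerator = 0.554 − 0.0324 = 0.5216; denominator = 1 − 0.0324 = 0.9676
φ_{22} = 0.5216 / 0.9676 = 0.539

0.539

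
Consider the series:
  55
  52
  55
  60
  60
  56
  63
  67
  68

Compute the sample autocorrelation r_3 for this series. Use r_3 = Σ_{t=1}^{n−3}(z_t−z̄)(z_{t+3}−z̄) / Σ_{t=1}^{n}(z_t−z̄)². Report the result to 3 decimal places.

Mean z̄ = (55 + 52 + 55 + 60 + 60 + 56 + 63 + 67 + 68)/9 = 59.5556
Numerator Σ_{t=1}^{6}(z_t−z̄)(z_{t+3}−z̄) = -14.3704
Denominator Σ(z_t−z̄)² = 250.2222
r_3 = -14.3704 / 250.2222 = -0.057

-0.057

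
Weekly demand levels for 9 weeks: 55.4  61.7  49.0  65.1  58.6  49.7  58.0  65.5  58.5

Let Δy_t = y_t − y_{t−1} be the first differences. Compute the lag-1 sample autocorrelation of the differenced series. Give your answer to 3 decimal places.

-0.526

First differences Δy: 6.3, -12.7, 16.1, -6.5, -8.9, 8.3, 7.5, -7.0
Mean of differences = 0.3875
Numerator Σ(Δy_t−Δȳ)(Δy_{t+1}−Δȳ) = -397.0227
Denominator Σ(Δy_t−Δȳ)² = 754.5888
r_1(Δy) = -397.0227 / 754.5888 = -0.526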